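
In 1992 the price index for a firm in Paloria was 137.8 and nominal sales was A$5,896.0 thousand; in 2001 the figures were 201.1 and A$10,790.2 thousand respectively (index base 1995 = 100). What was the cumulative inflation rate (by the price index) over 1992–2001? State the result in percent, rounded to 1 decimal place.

45.9%

Price-level change = 201.1 / 137.8 − 1 = 0.4594.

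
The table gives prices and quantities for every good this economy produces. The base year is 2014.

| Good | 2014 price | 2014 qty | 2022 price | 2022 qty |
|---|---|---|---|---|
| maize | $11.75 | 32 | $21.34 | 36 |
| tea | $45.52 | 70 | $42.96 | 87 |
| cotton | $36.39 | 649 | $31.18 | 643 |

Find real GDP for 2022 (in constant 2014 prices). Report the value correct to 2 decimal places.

Real GDP 2022 = Σ (p_2014 × q_2022) = 11.75·36 + 45.52·87 + 36.39·643 = 27782.01.

$27782.01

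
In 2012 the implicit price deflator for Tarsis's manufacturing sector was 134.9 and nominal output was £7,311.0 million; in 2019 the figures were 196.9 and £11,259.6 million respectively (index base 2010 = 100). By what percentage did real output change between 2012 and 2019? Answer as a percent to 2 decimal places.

Real output 2012 = 7311.0 / 1.349 = 5419.57.
Real output 2019 = 11259.6 / 1.969 = 5718.44.
Real growth = 5718.44 / 5419.57 − 1 = 0.0551.

5.51%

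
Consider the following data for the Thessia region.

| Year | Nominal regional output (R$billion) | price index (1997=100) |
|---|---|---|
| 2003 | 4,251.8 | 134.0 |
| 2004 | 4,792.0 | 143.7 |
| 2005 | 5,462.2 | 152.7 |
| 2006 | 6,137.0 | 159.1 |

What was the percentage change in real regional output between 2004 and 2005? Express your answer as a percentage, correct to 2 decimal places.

Real regional output 2004 = 4792.0/1.437 = 3334.73.
Real regional output 2005 = 5462.2/1.527 = 3577.08.
Change = 3577.08/3334.73 − 1 = 0.0727.

7.27%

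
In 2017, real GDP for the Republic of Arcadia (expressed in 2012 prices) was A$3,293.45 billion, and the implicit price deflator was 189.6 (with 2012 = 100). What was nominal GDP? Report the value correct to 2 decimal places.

A$6,244.38 billion

Nominal GDP = Real × (implicit price deflator/100) = 3293.45 × 1.896 = 6244.38.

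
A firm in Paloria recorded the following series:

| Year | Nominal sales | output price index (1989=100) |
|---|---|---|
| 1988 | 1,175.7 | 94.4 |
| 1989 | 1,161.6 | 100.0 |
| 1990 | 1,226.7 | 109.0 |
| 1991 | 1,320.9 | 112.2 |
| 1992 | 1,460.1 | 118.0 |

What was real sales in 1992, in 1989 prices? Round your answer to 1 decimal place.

Real sales 1992 = 1460.1 / 1.180 = 1237.37.

1,237.4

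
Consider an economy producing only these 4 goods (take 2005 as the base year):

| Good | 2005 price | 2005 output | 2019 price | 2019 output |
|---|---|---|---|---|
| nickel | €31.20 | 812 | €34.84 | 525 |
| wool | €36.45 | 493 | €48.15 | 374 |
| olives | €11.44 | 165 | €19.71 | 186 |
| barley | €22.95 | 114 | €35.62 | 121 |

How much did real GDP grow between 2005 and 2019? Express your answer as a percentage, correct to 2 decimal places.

Real GDP 2005 = Nominal GDP 2005 = 31.20·812 + 36.45·493 + 11.44·165 + 22.95·114 = 47808.15.
Real GDP 2019 (at 2005 prices) = 31.20·525 + 36.45·374 + 11.44·186 + 22.95·121 = 34917.09.
Real growth = 34917.09/47808.15 − 1 = -0.2696.

-26.96%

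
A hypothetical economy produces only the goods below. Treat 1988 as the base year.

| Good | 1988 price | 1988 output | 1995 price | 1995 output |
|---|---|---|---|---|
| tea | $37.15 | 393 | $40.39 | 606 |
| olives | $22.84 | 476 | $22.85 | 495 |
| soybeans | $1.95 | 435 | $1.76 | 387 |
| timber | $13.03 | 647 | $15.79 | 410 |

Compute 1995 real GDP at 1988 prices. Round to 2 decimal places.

$39915.65

Real GDP 1995 = Σ (p_1988 × q_1995) = 37.15·606 + 22.84·495 + 1.95·387 + 13.03·410 = 39915.65.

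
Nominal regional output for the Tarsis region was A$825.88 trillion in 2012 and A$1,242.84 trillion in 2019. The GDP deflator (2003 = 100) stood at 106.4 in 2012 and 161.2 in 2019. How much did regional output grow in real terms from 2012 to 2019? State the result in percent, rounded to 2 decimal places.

-0.67%

Deflate each year: 2012 → 825.88/1.064 = 776.20; 2019 → 1242.84/1.612 = 770.99.
So real regional output changed by 770.99/776.20 − 1 = -0.0067, i.e. -0.67%.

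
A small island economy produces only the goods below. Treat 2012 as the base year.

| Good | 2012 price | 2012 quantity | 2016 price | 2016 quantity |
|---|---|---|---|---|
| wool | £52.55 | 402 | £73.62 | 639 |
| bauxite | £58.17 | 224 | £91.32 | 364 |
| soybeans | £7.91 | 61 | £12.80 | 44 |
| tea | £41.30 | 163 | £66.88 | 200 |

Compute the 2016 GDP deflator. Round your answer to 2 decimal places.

148.71

Nominal GDP 2016 = 73.62·639 + 91.32·364 + 12.80·44 + 66.88·200 = 94222.86.
Real GDP 2016 (at 2012 prices) = 52.55·639 + 58.17·364 + 7.91·44 + 41.30·200 = 63361.37.
Deflator = Nominal/Real × 100 = 94222.86/63361.37 × 100 = 148.707.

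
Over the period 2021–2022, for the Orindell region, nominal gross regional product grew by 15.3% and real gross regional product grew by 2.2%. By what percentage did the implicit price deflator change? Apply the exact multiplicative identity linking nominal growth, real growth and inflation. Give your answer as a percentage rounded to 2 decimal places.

(1 + g_nom) = (1 + g_real)(1 + π), so π = 1.1530 / 1.0220 − 1 = 0.12818.

12.82%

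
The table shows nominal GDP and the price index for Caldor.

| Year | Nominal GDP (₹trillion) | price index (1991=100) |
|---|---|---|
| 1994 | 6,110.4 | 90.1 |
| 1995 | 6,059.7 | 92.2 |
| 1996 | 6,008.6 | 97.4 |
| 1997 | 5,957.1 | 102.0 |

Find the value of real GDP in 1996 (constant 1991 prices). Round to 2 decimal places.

Real GDP 1996 = 6008.6 / 0.974 = 6168.99.

₹6,168.99 trillion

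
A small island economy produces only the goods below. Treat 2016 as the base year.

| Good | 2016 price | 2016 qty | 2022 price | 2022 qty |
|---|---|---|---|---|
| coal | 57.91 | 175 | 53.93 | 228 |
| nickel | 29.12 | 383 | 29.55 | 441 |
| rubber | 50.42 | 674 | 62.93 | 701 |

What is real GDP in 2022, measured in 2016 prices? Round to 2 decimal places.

Real GDP 2022 = Σ (p_2016 × q_2022) = 57.91·228 + 29.12·441 + 50.42·701 = 61389.82.

61389.82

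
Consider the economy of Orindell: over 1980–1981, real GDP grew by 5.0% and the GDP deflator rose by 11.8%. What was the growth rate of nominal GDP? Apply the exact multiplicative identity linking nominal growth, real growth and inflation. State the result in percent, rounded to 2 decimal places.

(1 + g_nom) = (1 + g_real)(1 + π) = 1.0500 × 1.1180 = 1.17390.

17.39%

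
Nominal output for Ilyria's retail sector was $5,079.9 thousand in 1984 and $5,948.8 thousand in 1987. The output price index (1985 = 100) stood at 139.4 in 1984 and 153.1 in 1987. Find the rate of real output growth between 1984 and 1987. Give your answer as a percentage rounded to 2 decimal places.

6.63%

Real output 1984 = 5079.9 / 1.394 = 3644.12.
Real output 1987 = 5948.8 / 1.531 = 3885.56.
Real growth = 3885.56 / 3644.12 − 1 = 0.0663.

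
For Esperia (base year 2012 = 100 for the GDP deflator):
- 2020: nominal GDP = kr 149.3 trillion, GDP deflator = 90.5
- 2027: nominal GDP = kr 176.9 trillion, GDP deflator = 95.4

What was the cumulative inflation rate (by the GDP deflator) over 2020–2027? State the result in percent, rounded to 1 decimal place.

Price-level change = 95.4 / 90.5 − 1 = 0.0541.

5.4%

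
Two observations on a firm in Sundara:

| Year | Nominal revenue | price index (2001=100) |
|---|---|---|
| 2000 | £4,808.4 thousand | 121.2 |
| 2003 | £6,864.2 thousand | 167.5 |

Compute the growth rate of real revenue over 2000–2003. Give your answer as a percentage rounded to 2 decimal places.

3.29%

Real revenue 2000 = 4808.4 / 1.212 = 3967.33.
Real revenue 2003 = 6864.2 / 1.675 = 4098.03.
Real growth = 4098.03 / 3967.33 − 1 = 0.0329.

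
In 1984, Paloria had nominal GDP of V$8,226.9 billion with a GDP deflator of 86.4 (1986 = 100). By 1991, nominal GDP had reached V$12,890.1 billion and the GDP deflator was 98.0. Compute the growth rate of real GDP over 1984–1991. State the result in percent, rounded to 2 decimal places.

38.14%

Real GDP 1984 = 8226.9 / 0.864 = 9521.88.
Real GDP 1991 = 12890.1 / 0.980 = 13153.16.
Real growth = 13153.16 / 9521.88 − 1 = 0.3814.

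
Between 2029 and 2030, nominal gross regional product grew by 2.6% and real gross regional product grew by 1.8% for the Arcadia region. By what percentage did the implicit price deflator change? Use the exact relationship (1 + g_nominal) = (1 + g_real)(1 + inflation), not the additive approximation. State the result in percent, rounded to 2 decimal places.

0.79%

(1 + g_nom) = (1 + g_real)(1 + π), so π = 1.0260 / 1.0180 − 1 = 0.00786.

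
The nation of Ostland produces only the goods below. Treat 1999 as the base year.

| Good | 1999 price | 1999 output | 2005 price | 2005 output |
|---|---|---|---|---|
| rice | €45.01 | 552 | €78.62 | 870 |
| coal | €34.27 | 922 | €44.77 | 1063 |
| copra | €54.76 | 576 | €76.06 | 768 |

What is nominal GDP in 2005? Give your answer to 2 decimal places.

€174403.99

Nominal GDP 2005 = Σ (p_2005 × q_2005) = 78.62·870 + 44.77·1063 + 76.06·768 = 174403.99.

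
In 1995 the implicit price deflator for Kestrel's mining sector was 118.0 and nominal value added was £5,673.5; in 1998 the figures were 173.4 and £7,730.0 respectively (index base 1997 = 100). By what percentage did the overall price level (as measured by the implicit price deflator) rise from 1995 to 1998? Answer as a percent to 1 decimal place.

46.9%

Price-level change = 173.4 / 118.0 − 1 = 0.4695.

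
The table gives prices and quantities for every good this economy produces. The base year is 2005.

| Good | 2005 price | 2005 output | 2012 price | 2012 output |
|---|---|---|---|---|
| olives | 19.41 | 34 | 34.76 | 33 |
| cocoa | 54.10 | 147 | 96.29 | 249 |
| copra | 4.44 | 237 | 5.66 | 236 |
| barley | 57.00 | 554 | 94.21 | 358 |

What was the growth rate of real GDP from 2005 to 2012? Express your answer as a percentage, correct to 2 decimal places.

Real GDP 2005 = Nominal GDP 2005 = 19.41·34 + 54.10·147 + 4.44·237 + 57.00·554 = 41242.92.
Real GDP 2012 (at 2005 prices) = 19.41·33 + 54.10·249 + 4.44·236 + 57.00·358 = 35565.27.
Real growth = 35565.27/41242.92 − 1 = -0.1377.

-13.77%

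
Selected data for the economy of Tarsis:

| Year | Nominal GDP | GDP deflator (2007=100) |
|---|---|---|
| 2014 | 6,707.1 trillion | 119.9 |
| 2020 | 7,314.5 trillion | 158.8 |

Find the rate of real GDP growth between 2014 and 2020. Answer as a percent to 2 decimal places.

Deflate each year: 2014 → 6707.1/1.199 = 5593.91; 2020 → 7314.5/1.588 = 4606.11.
So real GDP changed by 4606.11/5593.91 − 1 = -0.1766, i.e. -17.66%.

-17.66%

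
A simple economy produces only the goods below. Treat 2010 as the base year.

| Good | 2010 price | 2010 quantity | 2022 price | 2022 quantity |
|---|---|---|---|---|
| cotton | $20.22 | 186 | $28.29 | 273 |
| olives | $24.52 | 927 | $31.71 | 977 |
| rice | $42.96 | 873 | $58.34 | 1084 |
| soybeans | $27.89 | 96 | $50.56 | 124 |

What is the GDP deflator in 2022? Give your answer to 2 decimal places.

Nominal GDP 2022 = 28.29·273 + 31.71·977 + 58.34·1084 + 50.56·124 = 108213.84.
Real GDP 2022 (at 2010 prices) = 20.22·273 + 24.52·977 + 42.96·1084 + 27.89·124 = 79503.10.
Deflator = Nominal/Real × 100 = 108213.84/79503.10 × 100 = 136.113.

136.11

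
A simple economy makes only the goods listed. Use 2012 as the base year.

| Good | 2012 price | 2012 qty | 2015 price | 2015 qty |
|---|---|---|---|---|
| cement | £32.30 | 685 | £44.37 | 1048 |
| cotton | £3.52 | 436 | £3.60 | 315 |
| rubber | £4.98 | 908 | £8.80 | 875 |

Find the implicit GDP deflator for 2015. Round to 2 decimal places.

Nominal GDP 2015 = 44.37·1048 + 3.60·315 + 8.80·875 = 55333.76.
Real GDP 2015 (at 2012 prices) = 32.30·1048 + 3.52·315 + 4.98·875 = 39316.70.
Deflator = Nominal/Real × 100 = 55333.76/39316.70 × 100 = 140.739.

140.74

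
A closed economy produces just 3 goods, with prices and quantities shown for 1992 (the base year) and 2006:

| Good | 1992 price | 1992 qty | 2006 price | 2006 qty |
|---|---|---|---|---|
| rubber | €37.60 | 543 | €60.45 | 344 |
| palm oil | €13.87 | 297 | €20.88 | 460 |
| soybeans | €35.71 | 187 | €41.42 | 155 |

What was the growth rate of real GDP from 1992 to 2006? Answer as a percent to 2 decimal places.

Real GDP 1992 = Nominal GDP 1992 = 37.60·543 + 13.87·297 + 35.71·187 = 31213.96.
Real GDP 2006 (at 1992 prices) = 37.60·344 + 13.87·460 + 35.71·155 = 24849.65.
Real growth = 24849.65/31213.96 − 1 = -0.2039.

-20.39%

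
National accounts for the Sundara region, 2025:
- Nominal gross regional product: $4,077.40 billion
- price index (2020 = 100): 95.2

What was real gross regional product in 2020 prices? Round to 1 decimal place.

$4,283.0 billion

Real gross regional product = Nominal / (price index/100) = 4077.40 / 0.952 = 4282.98.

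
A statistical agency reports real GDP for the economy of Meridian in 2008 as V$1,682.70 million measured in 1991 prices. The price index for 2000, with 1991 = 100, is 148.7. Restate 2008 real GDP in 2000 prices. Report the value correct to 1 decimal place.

V$2,502.2 million

Real GDP in 2000 prices = Real GDP in 1991 prices × (P_2000/P_1991) = 1682.70 × 1.487 = 2502.17.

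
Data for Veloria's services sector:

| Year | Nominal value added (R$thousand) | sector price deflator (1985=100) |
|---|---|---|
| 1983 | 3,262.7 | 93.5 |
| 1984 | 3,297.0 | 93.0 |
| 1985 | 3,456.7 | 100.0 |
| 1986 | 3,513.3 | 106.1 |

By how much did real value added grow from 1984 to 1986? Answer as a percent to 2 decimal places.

Real value added 1984 = 3297.0/0.930 = 3545.16.
Real value added 1986 = 3513.3/1.061 = 3311.31.
Change = 3311.31/3545.16 − 1 = -0.0660.

-6.60%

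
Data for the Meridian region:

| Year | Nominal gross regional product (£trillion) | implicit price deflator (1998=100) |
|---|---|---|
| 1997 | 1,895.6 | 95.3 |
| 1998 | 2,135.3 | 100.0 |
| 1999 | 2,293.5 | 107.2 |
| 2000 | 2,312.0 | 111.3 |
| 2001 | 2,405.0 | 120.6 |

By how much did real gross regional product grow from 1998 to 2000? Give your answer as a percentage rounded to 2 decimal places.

Real gross regional product 1998 = 2135.3/1.000 = 2135.30.
Real gross regional product 2000 = 2312.0/1.113 = 2077.27.
Change = 2077.27/2135.30 − 1 = -0.0272.

-2.72%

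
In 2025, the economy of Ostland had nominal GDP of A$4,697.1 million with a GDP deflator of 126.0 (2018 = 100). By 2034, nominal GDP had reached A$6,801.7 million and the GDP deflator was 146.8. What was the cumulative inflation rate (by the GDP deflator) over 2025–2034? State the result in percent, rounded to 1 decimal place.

Price-level change = 146.8 / 126.0 − 1 = 0.1651.

16.5%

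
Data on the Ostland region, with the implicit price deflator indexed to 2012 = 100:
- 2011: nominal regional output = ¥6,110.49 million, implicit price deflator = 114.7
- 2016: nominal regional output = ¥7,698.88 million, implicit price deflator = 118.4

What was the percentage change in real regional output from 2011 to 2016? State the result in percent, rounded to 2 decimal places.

22.06%

Real regional output 2011 = 6110.49 / 1.147 = 5327.37.
Real regional output 2016 = 7698.88 / 1.184 = 6502.43.
Real growth = 6502.43 / 5327.37 − 1 = 0.2206.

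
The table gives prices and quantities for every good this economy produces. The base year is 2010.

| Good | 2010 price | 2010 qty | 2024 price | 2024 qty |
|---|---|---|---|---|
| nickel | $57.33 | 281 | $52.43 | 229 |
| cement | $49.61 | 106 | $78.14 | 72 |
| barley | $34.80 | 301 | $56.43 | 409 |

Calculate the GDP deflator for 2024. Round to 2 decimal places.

Nominal GDP 2024 = 52.43·229 + 78.14·72 + 56.43·409 = 40712.42.
Real GDP 2024 (at 2010 prices) = 57.33·229 + 49.61·72 + 34.80·409 = 30933.69.
Deflator = Nominal/Real × 100 = 40712.42/30933.69 × 100 = 131.612.

131.61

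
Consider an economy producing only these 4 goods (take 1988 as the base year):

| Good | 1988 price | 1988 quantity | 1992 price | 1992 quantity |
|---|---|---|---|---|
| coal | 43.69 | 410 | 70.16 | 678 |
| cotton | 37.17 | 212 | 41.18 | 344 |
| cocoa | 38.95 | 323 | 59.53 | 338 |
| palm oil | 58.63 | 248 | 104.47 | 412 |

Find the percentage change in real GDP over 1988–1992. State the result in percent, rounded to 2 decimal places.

50.68%

Real GDP 1988 = Nominal GDP 1988 = 43.69·410 + 37.17·212 + 38.95·323 + 58.63·248 = 52914.03.
Real GDP 1992 (at 1988 prices) = 43.69·678 + 37.17·344 + 38.95·338 + 58.63·412 = 79728.96.
Real growth = 79728.96/52914.03 − 1 = 0.5068.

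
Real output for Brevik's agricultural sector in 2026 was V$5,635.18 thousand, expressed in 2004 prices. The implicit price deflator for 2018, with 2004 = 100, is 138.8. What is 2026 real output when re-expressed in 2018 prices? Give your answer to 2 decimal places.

V$7,821.63 thousand

Real output in 2018 prices = Real output in 2004 prices × (P_2018/P_2004) = 5635.18 × 1.388 = 7821.63.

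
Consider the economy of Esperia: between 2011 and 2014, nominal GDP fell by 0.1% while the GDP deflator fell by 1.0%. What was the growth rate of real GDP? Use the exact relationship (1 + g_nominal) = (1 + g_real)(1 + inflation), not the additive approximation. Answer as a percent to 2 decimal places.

0.91%

(1 + g_nom) = (1 + g_real)(1 + π), so g_real = 0.9990 / 0.9900 − 1 = 0.00909.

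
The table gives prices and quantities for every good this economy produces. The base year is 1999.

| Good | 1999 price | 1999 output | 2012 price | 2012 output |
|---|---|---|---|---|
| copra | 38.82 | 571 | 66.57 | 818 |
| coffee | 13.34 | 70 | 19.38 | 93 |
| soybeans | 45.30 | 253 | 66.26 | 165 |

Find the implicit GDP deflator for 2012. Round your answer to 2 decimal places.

166.02

Nominal GDP 2012 = 66.57·818 + 19.38·93 + 66.26·165 = 67189.50.
Real GDP 2012 (at 1999 prices) = 38.82·818 + 13.34·93 + 45.30·165 = 40469.88.
Deflator = Nominal/Real × 100 = 67189.50/40469.88 × 100 = 166.023.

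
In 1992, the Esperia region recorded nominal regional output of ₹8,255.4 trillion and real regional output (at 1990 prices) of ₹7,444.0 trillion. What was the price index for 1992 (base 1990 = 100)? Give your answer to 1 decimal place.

price index = (Nominal / Real) × 100 = 8255.4 / 7444.0 × 100 = 110.90.

110.9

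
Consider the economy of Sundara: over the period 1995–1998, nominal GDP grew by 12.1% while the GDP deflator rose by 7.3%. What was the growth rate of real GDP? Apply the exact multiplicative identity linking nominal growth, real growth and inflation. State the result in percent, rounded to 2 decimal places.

(1 + g_nom) = (1 + g_real)(1 + π), so g_real = 1.1210 / 1.0730 − 1 = 0.04473.

4.47%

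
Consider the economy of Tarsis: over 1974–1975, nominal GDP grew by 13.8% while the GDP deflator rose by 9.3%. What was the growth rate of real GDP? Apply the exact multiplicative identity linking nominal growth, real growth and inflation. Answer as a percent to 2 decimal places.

(1 + g_nom) = (1 + g_real)(1 + π), so g_real = 1.1380 / 1.0930 − 1 = 0.04117.

4.12%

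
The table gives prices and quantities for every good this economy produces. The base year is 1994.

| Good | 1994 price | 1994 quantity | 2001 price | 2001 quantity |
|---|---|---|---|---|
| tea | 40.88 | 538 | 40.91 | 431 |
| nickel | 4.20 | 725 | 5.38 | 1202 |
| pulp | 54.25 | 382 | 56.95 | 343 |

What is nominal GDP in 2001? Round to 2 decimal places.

43632.82

Nominal GDP 2001 = Σ (p_2001 × q_2001) = 40.91·431 + 5.38·1202 + 56.95·343 = 43632.82.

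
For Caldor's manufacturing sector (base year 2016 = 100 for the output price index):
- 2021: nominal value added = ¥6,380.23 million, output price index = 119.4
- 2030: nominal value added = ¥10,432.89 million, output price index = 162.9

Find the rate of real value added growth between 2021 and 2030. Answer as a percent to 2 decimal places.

Real value added 2021 = 6380.23 / 1.194 = 5343.58.
Real value added 2030 = 10432.89 / 1.629 = 6404.48.
Real growth = 6404.48 / 5343.58 − 1 = 0.1985.

19.85%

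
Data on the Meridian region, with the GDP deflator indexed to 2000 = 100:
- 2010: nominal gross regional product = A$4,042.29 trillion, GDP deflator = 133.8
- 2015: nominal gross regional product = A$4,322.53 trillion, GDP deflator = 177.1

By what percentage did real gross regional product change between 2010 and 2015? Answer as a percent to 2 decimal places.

Real gross regional product 2010 = 4042.29 / 1.338 = 3021.14.
Real gross regional product 2015 = 4322.53 / 1.771 = 2440.73.
Real growth = 2440.73 / 3021.14 − 1 = -0.1921.

-19.21%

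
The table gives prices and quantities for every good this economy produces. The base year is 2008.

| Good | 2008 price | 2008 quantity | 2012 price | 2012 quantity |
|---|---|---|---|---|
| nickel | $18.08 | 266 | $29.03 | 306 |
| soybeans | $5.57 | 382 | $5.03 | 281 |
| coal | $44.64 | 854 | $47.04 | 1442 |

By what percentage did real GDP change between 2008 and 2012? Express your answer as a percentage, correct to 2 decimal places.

Real GDP 2008 = Nominal GDP 2008 = 18.08·266 + 5.57·382 + 44.64·854 = 45059.58.
Real GDP 2012 (at 2008 prices) = 18.08·306 + 5.57·281 + 44.64·1442 = 71468.53.
Real growth = 71468.53/45059.58 − 1 = 0.5861.

58.61%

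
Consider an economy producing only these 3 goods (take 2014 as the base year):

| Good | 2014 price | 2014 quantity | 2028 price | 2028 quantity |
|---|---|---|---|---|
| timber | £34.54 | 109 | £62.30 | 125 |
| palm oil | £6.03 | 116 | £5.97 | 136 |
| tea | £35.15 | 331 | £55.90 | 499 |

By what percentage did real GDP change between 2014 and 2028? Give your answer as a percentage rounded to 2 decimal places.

Real GDP 2014 = Nominal GDP 2014 = 34.54·109 + 6.03·116 + 35.15·331 = 16098.99.
Real GDP 2028 (at 2014 prices) = 34.54·125 + 6.03·136 + 35.15·499 = 22677.43.
Real growth = 22677.43/16098.99 − 1 = 0.4086.

40.86%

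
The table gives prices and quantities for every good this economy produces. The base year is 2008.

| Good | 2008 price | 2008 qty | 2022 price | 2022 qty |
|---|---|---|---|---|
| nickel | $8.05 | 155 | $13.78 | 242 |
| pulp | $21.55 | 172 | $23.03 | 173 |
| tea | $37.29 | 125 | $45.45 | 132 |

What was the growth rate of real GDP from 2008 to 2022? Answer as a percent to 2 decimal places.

Real GDP 2008 = Nominal GDP 2008 = 8.05·155 + 21.55·172 + 37.29·125 = 9615.60.
Real GDP 2022 (at 2008 prices) = 8.05·242 + 21.55·173 + 37.29·132 = 10598.53.
Real growth = 10598.53/9615.60 − 1 = 0.1022.

10.22%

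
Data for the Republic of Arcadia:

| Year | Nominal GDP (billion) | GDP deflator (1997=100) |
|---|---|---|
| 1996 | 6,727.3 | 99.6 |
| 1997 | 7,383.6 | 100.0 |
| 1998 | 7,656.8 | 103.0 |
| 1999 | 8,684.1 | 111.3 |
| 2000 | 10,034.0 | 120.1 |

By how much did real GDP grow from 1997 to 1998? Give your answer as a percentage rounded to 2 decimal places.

0.68%

Real GDP 1997 = 7383.6/1.000 = 7383.60.
Real GDP 1998 = 7656.8/1.030 = 7433.79.
Change = 7433.79/7383.60 − 1 = 0.0068.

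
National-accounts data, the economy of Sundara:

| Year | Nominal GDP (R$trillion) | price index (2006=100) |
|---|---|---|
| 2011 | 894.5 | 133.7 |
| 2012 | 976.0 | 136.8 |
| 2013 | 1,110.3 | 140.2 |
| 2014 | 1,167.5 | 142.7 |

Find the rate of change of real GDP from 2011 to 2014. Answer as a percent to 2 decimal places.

22.29%

Real GDP 2011 = 894.5/1.337 = 669.04.
Real GDP 2014 = 1167.5/1.427 = 818.15.
Change = 818.15/669.04 − 1 = 0.2229.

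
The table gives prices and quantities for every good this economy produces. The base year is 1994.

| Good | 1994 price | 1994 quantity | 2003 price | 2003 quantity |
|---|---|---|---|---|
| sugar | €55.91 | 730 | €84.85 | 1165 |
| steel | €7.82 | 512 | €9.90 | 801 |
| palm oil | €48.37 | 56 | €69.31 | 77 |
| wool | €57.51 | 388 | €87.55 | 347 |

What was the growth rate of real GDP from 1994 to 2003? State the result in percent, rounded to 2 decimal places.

Real GDP 1994 = Nominal GDP 1994 = 55.91·730 + 7.82·512 + 48.37·56 + 57.51·388 = 69840.74.
Real GDP 2003 (at 1994 prices) = 55.91·1165 + 7.82·801 + 48.37·77 + 57.51·347 = 95079.43.
Real growth = 95079.43/69840.74 − 1 = 0.3614.

36.14%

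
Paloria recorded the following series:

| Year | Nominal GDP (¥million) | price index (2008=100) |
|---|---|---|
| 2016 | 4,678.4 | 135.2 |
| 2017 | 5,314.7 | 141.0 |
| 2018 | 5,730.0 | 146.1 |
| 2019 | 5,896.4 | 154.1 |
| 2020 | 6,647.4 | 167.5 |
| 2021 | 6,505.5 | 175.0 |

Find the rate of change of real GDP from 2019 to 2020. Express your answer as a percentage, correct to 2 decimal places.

3.72%

Real GDP 2019 = 5896.4/1.541 = 3826.35.
Real GDP 2020 = 6647.4/1.675 = 3968.60.
Change = 3968.60/3826.35 − 1 = 0.0372.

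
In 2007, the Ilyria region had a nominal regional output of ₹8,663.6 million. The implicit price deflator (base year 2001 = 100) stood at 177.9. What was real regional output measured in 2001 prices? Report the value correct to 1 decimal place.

Real regional output = Nominal / (implicit price deflator/100) = 8663.6 / 1.779 = 4869.93.

₹4,869.9 million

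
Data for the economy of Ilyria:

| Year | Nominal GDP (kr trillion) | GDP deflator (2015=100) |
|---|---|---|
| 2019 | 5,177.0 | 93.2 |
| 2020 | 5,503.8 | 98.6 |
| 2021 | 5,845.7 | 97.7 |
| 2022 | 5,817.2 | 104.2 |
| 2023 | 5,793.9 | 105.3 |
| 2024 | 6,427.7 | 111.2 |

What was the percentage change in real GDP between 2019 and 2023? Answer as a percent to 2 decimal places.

-0.94%

Real GDP 2019 = 5177.0/0.932 = 5554.72.
Real GDP 2023 = 5793.9/1.053 = 5502.28.
Change = 5502.28/5554.72 − 1 = -0.0094.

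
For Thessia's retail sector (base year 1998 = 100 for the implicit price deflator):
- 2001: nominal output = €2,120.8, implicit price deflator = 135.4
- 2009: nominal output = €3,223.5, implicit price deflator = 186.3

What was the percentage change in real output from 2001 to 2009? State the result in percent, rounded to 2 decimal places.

10.47%

Real output 2001 = 2120.8 / 1.354 = 1566.32.
Real output 2009 = 3223.5 / 1.863 = 1730.27.
Real growth = 1730.27 / 1566.32 − 1 = 0.1047.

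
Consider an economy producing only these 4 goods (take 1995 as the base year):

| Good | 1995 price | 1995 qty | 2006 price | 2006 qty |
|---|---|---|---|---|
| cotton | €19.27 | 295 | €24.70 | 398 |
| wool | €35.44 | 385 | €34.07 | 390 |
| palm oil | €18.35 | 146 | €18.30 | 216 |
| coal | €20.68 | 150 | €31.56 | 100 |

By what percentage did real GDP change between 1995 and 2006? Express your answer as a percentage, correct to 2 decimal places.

9.61%

Real GDP 1995 = Nominal GDP 1995 = 19.27·295 + 35.44·385 + 18.35·146 + 20.68·150 = 25110.15.
Real GDP 2006 (at 1995 prices) = 19.27·398 + 35.44·390 + 18.35·216 + 20.68·100 = 27522.66.
Real growth = 27522.66/25110.15 − 1 = 0.0961.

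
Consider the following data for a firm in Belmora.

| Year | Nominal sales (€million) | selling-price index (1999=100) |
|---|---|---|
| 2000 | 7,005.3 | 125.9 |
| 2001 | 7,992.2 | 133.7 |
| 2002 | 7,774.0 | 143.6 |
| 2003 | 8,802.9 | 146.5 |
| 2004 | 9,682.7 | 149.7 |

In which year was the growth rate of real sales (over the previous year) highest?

2003

2001: real = 7992.2/1.337 = 5977.71; growth vs 2000 (5564.18) = 7.43%.
2002: real = 7774.0/1.436 = 5413.65; growth vs 2001 (5977.71) = -9.44%.
2003: real = 8802.9/1.465 = 6008.81; growth vs 2002 (5413.65) = 10.99%.
2004: real = 9682.7/1.497 = 6468.07; growth vs 2003 (6008.81) = 7.64%.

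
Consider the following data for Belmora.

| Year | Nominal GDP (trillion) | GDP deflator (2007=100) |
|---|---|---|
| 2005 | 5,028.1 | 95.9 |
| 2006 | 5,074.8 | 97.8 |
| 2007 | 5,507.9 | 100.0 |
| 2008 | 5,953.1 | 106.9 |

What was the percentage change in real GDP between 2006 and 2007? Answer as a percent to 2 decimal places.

6.15%

Real GDP 2006 = 5074.8/0.978 = 5188.96.
Real GDP 2007 = 5507.9/1.000 = 5507.90.
Change = 5507.90/5188.96 − 1 = 0.0615.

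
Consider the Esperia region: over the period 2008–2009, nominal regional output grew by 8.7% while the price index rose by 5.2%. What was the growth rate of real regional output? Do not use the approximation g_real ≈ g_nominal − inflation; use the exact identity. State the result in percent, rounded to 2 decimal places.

3.33%

(1 + g_nom) = (1 + g_real)(1 + π), so g_real = 1.0870 / 1.0520 − 1 = 0.03327.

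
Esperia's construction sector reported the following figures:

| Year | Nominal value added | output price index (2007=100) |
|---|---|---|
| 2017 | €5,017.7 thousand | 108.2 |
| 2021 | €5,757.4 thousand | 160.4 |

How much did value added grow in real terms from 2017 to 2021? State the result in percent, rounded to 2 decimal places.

Deflate each year: 2017 → 5017.7/1.082 = 4637.43; 2021 → 5757.4/1.604 = 3589.40.
So real value added changed by 3589.40/4637.43 − 1 = -0.2260, i.e. -22.60%.

-22.60%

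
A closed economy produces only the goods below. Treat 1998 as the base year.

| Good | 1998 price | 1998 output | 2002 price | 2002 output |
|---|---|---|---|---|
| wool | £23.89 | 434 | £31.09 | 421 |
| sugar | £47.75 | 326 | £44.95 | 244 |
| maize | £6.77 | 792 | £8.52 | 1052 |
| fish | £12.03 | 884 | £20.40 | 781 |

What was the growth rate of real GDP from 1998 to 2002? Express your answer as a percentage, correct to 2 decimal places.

-8.84%

Real GDP 1998 = Nominal GDP 1998 = 23.89·434 + 47.75·326 + 6.77·792 + 12.03·884 = 41931.12.
Real GDP 2002 (at 1998 prices) = 23.89·421 + 47.75·244 + 6.77·1052 + 12.03·781 = 38226.16.
Real growth = 38226.16/41931.12 − 1 = -0.0884.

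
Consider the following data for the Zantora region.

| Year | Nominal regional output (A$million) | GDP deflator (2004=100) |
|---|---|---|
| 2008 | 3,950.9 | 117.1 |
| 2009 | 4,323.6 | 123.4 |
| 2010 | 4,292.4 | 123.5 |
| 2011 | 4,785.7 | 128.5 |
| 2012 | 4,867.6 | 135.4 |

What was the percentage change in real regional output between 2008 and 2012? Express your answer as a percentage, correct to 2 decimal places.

6.55%

Real regional output 2008 = 3950.9/1.171 = 3373.95.
Real regional output 2012 = 4867.6/1.354 = 3594.98.
Change = 3594.98/3373.95 − 1 = 0.0655.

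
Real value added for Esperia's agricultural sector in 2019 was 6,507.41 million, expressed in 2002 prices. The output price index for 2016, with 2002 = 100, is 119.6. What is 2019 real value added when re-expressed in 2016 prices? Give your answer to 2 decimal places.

7,782.86 million

Real value added in 2016 prices = Real value added in 2002 prices × (P_2016/P_2002) = 6507.41 × 1.196 = 7782.86.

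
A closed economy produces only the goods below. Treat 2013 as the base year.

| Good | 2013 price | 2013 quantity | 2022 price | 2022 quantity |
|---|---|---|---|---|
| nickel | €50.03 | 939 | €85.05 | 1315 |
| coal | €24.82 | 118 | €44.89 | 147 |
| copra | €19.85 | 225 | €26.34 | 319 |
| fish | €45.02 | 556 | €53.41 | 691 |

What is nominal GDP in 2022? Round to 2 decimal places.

Nominal GDP 2022 = Σ (p_2022 × q_2022) = 85.05·1315 + 44.89·147 + 26.34·319 + 53.41·691 = 163748.35.

€163748.35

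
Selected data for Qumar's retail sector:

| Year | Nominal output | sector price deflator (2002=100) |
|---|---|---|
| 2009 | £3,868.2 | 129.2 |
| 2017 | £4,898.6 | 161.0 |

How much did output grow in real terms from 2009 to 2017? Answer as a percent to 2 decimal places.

Real output 2009 = 3868.2 / 1.292 = 2993.96.
Real output 2017 = 4898.6 / 1.610 = 3042.61.
Real growth = 3042.61 / 2993.96 − 1 = 0.0162.

1.62%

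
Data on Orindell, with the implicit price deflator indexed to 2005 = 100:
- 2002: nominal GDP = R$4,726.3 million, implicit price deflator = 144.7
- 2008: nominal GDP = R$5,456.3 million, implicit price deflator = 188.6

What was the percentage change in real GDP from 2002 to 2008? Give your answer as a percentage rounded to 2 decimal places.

-11.43%

Real GDP 2002 = 4726.3 / 1.447 = 3266.28.
Real GDP 2008 = 5456.3 / 1.886 = 2893.05.
Real growth = 2893.05 / 3266.28 − 1 = -0.1143.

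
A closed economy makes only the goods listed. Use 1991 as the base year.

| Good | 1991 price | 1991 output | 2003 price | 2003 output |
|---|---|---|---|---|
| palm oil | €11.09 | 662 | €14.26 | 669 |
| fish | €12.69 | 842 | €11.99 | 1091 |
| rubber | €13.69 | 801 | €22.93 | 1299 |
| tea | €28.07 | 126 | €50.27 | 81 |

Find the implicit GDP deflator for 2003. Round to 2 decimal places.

136.68

Nominal GDP 2003 = 14.26·669 + 11.99·1091 + 22.93·1299 + 50.27·81 = 56478.97.
Real GDP 2003 (at 1991 prices) = 11.09·669 + 12.69·1091 + 13.69·1299 + 28.07·81 = 41320.98.
Deflator = Nominal/Real × 100 = 56478.97/41320.98 × 100 = 136.684.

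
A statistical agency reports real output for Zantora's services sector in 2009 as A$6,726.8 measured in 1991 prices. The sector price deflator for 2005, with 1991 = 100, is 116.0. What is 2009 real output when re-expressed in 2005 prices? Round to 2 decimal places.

Real output in 2005 prices = Real output in 1991 prices × (P_2005/P_1991) = 6726.8 × 1.160 = 7803.09.

A$7,803.09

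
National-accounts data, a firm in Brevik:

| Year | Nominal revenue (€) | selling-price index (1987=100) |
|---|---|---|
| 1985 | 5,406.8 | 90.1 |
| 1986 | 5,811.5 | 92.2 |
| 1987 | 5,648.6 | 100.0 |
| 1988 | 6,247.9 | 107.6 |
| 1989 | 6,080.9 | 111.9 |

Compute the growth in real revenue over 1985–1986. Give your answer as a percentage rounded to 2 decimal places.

Real revenue 1985 = 5406.8/0.901 = 6000.89.
Real revenue 1986 = 5811.5/0.922 = 6303.15.
Change = 6303.15/6000.89 − 1 = 0.0504.

5.04%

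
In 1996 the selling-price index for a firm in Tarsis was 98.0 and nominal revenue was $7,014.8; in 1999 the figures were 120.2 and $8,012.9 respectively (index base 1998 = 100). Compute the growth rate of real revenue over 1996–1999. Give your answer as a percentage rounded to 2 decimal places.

Deflate each year: 1996 → 7014.8/0.980 = 7157.96; 1999 → 8012.9/1.202 = 6666.31.
So real revenue changed by 6666.31/7157.96 − 1 = -0.0687, i.e. -6.87%.

-6.87%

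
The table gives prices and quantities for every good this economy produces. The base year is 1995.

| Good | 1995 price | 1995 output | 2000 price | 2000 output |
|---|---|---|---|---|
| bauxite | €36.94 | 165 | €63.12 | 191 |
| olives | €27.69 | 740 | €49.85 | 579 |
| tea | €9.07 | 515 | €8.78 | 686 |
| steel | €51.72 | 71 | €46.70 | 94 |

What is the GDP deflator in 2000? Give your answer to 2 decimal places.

150.22

Nominal GDP 2000 = 63.12·191 + 49.85·579 + 8.78·686 + 46.70·94 = 51331.95.
Real GDP 2000 (at 1995 prices) = 36.94·191 + 27.69·579 + 9.07·686 + 51.72·94 = 34171.75.
Deflator = Nominal/Real × 100 = 51331.95/34171.75 × 100 = 150.218.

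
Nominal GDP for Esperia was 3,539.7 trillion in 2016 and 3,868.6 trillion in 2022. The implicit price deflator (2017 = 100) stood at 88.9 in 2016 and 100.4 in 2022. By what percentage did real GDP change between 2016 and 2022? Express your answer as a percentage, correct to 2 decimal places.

-3.23%

Deflate each year: 2016 → 3539.7/0.889 = 3981.66; 2022 → 3868.6/1.004 = 3853.19.
So real GDP changed by 3853.19/3981.66 − 1 = -0.0323, i.e. -3.23%.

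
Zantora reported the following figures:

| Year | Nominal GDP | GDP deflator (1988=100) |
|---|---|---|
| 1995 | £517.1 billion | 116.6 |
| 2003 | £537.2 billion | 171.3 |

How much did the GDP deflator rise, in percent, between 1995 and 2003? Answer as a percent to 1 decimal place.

Price-level change = 171.3 / 116.6 − 1 = 0.4691.

46.9%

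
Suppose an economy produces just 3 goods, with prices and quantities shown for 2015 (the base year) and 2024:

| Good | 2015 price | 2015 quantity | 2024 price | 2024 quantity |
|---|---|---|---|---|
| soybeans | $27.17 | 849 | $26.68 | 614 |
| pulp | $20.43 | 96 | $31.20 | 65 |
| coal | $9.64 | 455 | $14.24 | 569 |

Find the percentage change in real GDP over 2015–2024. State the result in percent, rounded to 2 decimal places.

Real GDP 2015 = Nominal GDP 2015 = 27.17·849 + 20.43·96 + 9.64·455 = 29414.81.
Real GDP 2024 (at 2015 prices) = 27.17·614 + 20.43·65 + 9.64·569 = 23495.49.
Real growth = 23495.49/29414.81 − 1 = -0.2012.

-20.12%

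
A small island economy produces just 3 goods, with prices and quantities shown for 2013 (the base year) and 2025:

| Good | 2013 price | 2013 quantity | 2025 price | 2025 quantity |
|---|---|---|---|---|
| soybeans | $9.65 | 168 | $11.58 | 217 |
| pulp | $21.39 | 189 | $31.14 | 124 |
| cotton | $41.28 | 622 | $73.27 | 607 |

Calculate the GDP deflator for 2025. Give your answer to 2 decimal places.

170.62

Nominal GDP 2025 = 11.58·217 + 31.14·124 + 73.27·607 = 50849.11.
Real GDP 2025 (at 2013 prices) = 9.65·217 + 21.39·124 + 41.28·607 = 29803.37.
Deflator = Nominal/Real × 100 = 50849.11/29803.37 × 100 = 170.615.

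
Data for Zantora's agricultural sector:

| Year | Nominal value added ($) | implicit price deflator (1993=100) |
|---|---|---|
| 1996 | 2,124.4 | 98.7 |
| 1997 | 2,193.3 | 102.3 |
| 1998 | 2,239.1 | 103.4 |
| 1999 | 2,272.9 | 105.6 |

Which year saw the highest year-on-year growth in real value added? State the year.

1998

1997: real = 2193.3/1.023 = 2143.99; growth vs 1996 (2152.38) = -0.39%.
1998: real = 2239.1/1.034 = 2165.47; growth vs 1997 (2143.99) = 1.00%.
1999: real = 2272.9/1.056 = 2152.37; growth vs 1998 (2165.47) = -0.60%.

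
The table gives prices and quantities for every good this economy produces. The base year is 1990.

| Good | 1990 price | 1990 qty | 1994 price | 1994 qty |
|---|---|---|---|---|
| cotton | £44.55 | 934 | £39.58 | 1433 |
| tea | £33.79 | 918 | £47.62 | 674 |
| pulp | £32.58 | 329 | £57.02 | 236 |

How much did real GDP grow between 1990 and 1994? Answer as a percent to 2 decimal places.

Real GDP 1990 = Nominal GDP 1990 = 44.55·934 + 33.79·918 + 32.58·329 = 83347.74.
Real GDP 1994 (at 1990 prices) = 44.55·1433 + 33.79·674 + 32.58·236 = 94303.49.
Real growth = 94303.49/83347.74 − 1 = 0.1314.

13.14%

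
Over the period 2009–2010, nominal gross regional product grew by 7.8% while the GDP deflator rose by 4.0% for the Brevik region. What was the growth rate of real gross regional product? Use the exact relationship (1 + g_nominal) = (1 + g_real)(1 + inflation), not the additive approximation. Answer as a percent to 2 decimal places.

3.65%

(1 + g_nom) = (1 + g_real)(1 + π), so g_real = 1.0780 / 1.0400 − 1 = 0.03654.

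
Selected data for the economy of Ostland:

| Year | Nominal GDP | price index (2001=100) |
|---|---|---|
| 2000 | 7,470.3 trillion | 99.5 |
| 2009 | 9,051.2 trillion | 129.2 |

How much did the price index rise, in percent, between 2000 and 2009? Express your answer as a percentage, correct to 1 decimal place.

29.8%

Price-level change = 129.2 / 99.5 − 1 = 0.2985.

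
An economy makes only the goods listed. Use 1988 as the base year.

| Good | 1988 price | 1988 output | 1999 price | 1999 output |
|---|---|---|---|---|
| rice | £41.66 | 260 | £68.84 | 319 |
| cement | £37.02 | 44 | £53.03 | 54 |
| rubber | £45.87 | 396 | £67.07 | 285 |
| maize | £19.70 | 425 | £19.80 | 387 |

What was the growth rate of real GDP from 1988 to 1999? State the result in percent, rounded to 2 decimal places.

-7.72%

Real GDP 1988 = Nominal GDP 1988 = 41.66·260 + 37.02·44 + 45.87·396 + 19.70·425 = 38997.50.
Real GDP 1999 (at 1988 prices) = 41.66·319 + 37.02·54 + 45.87·285 + 19.70·387 = 35985.47.
Real growth = 35985.47/38997.50 − 1 = -0.0772.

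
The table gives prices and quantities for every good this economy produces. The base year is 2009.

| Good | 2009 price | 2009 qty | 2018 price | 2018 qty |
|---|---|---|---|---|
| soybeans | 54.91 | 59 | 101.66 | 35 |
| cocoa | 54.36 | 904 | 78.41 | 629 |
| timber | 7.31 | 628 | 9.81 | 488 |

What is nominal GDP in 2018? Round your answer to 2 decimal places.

Nominal GDP 2018 = Σ (p_2018 × q_2018) = 101.66·35 + 78.41·629 + 9.81·488 = 57665.27.

57665.27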